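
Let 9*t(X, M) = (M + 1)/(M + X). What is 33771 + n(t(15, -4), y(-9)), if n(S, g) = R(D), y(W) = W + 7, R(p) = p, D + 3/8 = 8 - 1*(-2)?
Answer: 270245/8 ≈ 33781.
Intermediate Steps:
D = 77/8 (D = -3/8 + (8 - 1*(-2)) = -3/8 + (8 + 2) = -3/8 + 10 = 77/8 ≈ 9.6250)
t(X, M) = (1 + M)/(9*(M + X)) (t(X, M) = ((M + 1)/(M + X))/9 = ((1 + M)/(M + X))/9 = (1 + M)/(9*(M + X)))
y(W) = 7 + W
n(S, g) = 77/8
33771 + n(t(15, -4), y(-9)) = 33771 + 77/8 = 270245/8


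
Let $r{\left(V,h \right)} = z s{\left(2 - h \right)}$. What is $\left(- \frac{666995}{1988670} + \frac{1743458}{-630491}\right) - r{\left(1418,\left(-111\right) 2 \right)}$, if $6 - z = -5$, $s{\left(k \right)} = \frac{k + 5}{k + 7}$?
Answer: $- \frac{8194903583103}{585124650586} \approx -14.005$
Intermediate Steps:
$s{\left(k \right)} = \frac{5 + k}{7 + k}$
$z = 11$ ($z = 6 - -5 = 6 + 5 = 11$)
$r{\left(V,h \right)} = \frac{11 \left(7 - h\right)}{9 - h}$ ($r{\left(V,h \right)} = 11 \frac{5 - \left(-2 + h\right)}{7 - \left(-2 + h\right)} = 11 \frac{7 - h}{9 - h} = \frac{11 \left(7 - h\right)}{9 - h}$)
$\left(- \frac{666995}{1988670} + \frac{1743458}{-630491}\right) - r{\left(1418,\left(-111\right) 2 \right)} = \left(- \frac{666995}{1988670} + \frac{1743458}{-630491}\right) - \frac{11 \left(-7 - 222\right)}{-9 - 222} = \left(\left(-666995\right) \frac{1}{1988670} + 1743458 \left(- \frac{1}{630491}\right)\right) - \frac{11 \left(-7 - 222\right)}{-9 - 222} = \left(- \frac{133399}{397734} - \frac{1743458}{630491}\right) - 11 \frac{1}{-231} \left(-229\right) = - \frac{777539393081}{250767707394} - 11 \left(- \frac{1}{231}\right) \left(-229\right) = - \frac{777539393081}{250767707394} - \frac{229}{21} = - \frac{8194903583103}{585124650586}$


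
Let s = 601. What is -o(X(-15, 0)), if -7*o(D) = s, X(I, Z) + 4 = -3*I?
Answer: 601/7 ≈ 85.857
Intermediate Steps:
X(I, Z) = -4 - 3*I
o(D) = -601/7 (o(D) = -1/7*601 = -601/7)
-o(X(-15, 0)) = -1*(-601/7) = 601/7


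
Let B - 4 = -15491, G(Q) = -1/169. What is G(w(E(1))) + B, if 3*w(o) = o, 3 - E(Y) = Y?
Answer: -2617304/169 ≈ -15487.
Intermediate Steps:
E(Y) = 3 - Y
w(o) = o/3
G(Q) = -1/169 (G(Q) = -1*1/169 = -1/169)
B = -15487 (B = 4 - 15491 = -15487)
G(w(E(1))) + B = -1/169 - 15487 = -2617304/169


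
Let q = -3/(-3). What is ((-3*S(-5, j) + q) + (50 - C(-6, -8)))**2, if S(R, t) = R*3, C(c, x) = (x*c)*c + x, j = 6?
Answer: 153664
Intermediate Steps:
q = 1 (q = -3*(-1/3) = 1)
C(c, x) = x + x*c**2 (C(c, x) = (c*x)*c + x = x*c**2 + x = x + x*c**2)
S(R, t) = 3*R
((-3*S(-5, j) + q) + (50 - C(-6, -8)))**2 = ((-9*(-5) + 1) + (50 - (-8)*(1 + (-6)**2)))**2 = ((-3*(-15) + 1) + (50 - (-8)*(1 + 36)))**2 = ((45 + 1) + (50 - (-8)*37))**2 = (46 + (50 - 1*(-296)))**2 = (46 + (50 + 296))**2 = (46 + 346)**2 = 392**2 = 153664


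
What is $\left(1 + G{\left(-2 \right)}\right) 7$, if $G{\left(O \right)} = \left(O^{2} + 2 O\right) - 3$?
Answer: $-14$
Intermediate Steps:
$G{\left(O \right)} = -3 + O^{2} + 2 O$
$\left(1 + G{\left(-2 \right)}\right) 7 = \left(1 + \left(-3 + \left(-2\right)^{2} + 2 \left(-2\right)\right)\right) 7 = \left(1 - 3\right) 7 = \left(-2\right) 7 = -14$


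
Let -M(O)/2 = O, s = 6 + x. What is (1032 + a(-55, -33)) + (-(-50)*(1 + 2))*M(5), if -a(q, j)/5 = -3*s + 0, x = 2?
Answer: -348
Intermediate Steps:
s = 8 (s = 6 + 2 = 8)
M(O) = -2*O
a(q, j) = 120 (a(q, j) = -5*(-3*8 + 0) = -5*(-24 + 0) = -5*(-24) = 120)
(1032 + a(-55, -33)) + (-(-50)*(1 + 2))*M(5) = (1032 + 120) + (-(-50)*(1 + 2))*(-2*5) = 1152 - (-50)*3*(-10) = 1152 - 10*(-15)*(-10) = 1152 + 150*(-10) = 1152 - 1500 = -348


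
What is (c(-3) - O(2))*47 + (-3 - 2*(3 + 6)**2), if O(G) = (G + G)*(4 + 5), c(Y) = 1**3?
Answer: -1810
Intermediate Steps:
c(Y) = 1
O(G) = 18*G (O(G) = (2*G)*9 = 18*G)
(c(-3) - O(2))*47 + (-3 - 2*(3 + 6)**2) = (1 - 18*2)*47 + (-3 - 2*(3 + 6)**2) = (1 - 1*36)*47 + (-3 - 2*9**2) = (1 - 36)*47 + (-3 - 2*81) = -35*47 + (-3 - 162) = -1645 - 165 = -1810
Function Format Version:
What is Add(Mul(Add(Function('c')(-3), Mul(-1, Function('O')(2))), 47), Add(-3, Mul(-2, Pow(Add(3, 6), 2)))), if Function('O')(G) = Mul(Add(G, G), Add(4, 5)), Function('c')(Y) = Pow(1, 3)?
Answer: -1810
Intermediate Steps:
Function('c')(Y) = 1
Function('O')(G) = Mul(18, G) (Function('O')(G) = Mul(Mul(2, G), 9) = Mul(18, G))
Add(Mul(Add(Function('c')(-3), Mul(-1, Function('O')(2))), 47), Add(-3, Mul(-2, Pow(Add(3, 6), 2)))) = Add(Mul(Add(1, Mul(-1, Mul(18, 2))), 47), Add(-3, Mul(-2, Pow(Add(3, 6), 2)))) = Add(Mul(Add(1, Mul(-1, 36)), 47), Add(-3, Mul(-2, Pow(9, 2)))) = Add(Mul(Add(1, -36), 47), Add(-3, Mul(-2, 81))) = Add(Mul(-35, 47), Add(-3, -162)) = Add(-1645, -165) = -1810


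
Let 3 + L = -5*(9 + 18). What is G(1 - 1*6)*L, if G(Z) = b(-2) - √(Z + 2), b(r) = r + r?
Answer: 552 + 138*I*√3 ≈ 552.0 + 239.02*I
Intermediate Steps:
b(r) = 2*r
L = -138 (L = -3 - 5*(9 + 18) = -3 - 5*27 = -3 - 135 = -138)
G(Z) = -4 - √(2 + Z) (G(Z) = 2*(-2) - √(Z + 2) = -4 - √(2 + Z))
G(1 - 1*6)*L = (-4 - √(2 + (1 - 1*6)))*(-138) = (-4 - √(2 + (1 - 6)))*(-138) = (-4 - √(2 - 5))*(-138) = (-4 - √(-3))*(-138) = (-4 - I*√3)*(-138) = 552 + 138*I*√3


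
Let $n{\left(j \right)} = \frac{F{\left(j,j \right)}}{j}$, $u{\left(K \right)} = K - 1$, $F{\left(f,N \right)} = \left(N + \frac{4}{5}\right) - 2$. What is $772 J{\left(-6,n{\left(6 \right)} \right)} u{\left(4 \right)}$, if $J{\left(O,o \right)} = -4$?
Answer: $-9264$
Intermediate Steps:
$F{\left(f,N \right)} = - \frac{6}{5} + N$ ($F{\left(f,N \right)} = \left(N + 4 \cdot \frac{1}{5}\right) - 2 = \left(N + \frac{4}{5}\right) - 2 = \left(\frac{4}{5} + N\right) - 2 = - \frac{6}{5} + N$)
$u{\left(K \right)} = -1 + K$
$n{\left(j \right)} = \frac{- \frac{6}{5} + j}{j}$
$772 J{\left(-6,n{\left(6 \right)} \right)} u{\left(4 \right)} = 772 \left(- 4 \left(-1 + 4\right)\right) = 772 \left(\left(-4\right) 3\right) = 772 \left(-12\right) = -9264$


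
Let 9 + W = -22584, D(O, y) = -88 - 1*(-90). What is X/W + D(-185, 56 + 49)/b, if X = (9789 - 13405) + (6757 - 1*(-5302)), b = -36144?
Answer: -50868163/136100232 ≈ -0.37375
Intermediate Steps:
D(O, y) = 2 (D(O, y) = -88 + 90 = 2)
W = -22593 (W = -9 - 22584 = -22593)
X = 8443 (X = -3616 + (6757 + 5302) = -3616 + 12059 = 8443)
X/W + D(-185, 56 + 49)/b = 8443/(-22593) + 2/(-36144) = 8443*(-1/22593) + 2*(-1/36144) = -8443/22593 - 1/18072 = -50868163/136100232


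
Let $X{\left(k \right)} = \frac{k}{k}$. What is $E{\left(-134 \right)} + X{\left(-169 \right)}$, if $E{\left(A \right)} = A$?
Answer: $-133$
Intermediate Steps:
$X{\left(k \right)} = 1$
$E{\left(-134 \right)} + X{\left(-169 \right)} = -134 + 1 = -133$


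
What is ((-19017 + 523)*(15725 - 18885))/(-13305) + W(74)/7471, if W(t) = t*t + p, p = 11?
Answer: -2816387131/641301 ≈ -4391.7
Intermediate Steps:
W(t) = 11 + t**2 (W(t) = t*t + 11 = t**2 + 11 = 11 + t**2)
((-19017 + 523)*(15725 - 18885))/(-13305) + W(74)/7471 = ((-19017 + 523)*(15725 - 18885))/(-13305) + (11 + 74**2)/7471 = -18494*(-3160)*(-1/13305) + (11 + 5476)*(1/7471) = 58441040*(-1/13305) + 5487*(1/7471) = -11688208/2661 + 177/241 = -2816387131/641301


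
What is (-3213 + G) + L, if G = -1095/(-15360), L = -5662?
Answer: -9087927/1024 ≈ -8874.9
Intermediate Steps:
G = 73/1024 (G = -1095*(-1/15360) = 73/1024 ≈ 0.071289)
(-3213 + G) + L = (-3213 + 73/1024) - 5662 = -3290039/1024 - 5662 = -9087927/1024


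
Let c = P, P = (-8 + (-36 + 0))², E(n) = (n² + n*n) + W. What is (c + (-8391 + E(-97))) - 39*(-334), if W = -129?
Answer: 25260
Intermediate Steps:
E(n) = -129 + 2*n² (E(n) = (n² + n*n) - 129 = (n² + n²) - 129 = 2*n² - 129 = -129 + 2*n²)
P = 1936 (P = (-8 - 36)² = (-44)² = 1936)
c = 1936
(c + (-8391 + E(-97))) - 39*(-334) = (1936 + (-8391 + (-129 + 2*(-97)²))) - 39*(-334) = (1936 + (-8391 + (-129 + 2*9409))) + 13026 = (1936 + (-8391 + (-129 + 18818))) + 13026 = (1936 + (-8391 + 18689)) + 13026 = (1936 + 10298) + 13026 = 12234 + 13026 = 25260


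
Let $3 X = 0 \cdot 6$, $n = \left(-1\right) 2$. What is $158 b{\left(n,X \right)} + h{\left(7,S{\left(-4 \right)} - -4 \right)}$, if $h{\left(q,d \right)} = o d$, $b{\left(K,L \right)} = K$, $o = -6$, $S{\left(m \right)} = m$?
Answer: $-316$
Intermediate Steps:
$n = -2$
$X = 0$ ($X = \frac{0 \cdot 6}{3} = \frac{1}{3} \cdot 0 = 0$)
$h{\left(q,d \right)} = - 6 d$
$158 b{\left(n,X \right)} + h{\left(7,S{\left(-4 \right)} - -4 \right)} = 158 \left(-2\right) - 6 \left(-4 - -4\right) = -316 - 6 \left(-4 + 4\right) = -316 - 0 = -316 + 0 = -316$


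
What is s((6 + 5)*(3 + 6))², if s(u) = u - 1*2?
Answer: 9409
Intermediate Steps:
s(u) = -2 + u (s(u) = u - 2 = -2 + u)
s((6 + 5)*(3 + 6))² = (-2 + (6 + 5)*(3 + 6))² = (-2 + 11*9)² = (-2 + 99)² = 97² = 9409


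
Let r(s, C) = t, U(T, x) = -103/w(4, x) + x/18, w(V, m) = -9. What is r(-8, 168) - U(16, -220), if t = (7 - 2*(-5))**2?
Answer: 2608/9 ≈ 289.78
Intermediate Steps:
t = 289 (t = (7 + 10)**2 = 17**2 = 289)
U(T, x) = 103/9 + x/18 (U(T, x) = -103/(-9) + x/18 = -103*(-1/9) + x*(1/18) = 103/9 + x/18)
r(s, C) = 289
r(-8, 168) - U(16, -220) = 289 - (103/9 + (1/18)*(-220)) = 289 - (103/9 - 110/9) = 289 - 1*(-7/9) = 289 + 7/9 = 2608/9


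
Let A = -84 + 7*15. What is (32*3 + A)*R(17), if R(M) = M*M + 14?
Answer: 35451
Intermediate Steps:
R(M) = 14 + M**2 (R(M) = M**2 + 14 = 14 + M**2)
A = 21 (A = -84 + 105 = 21)
(32*3 + A)*R(17) = (32*3 + 21)*(14 + 17**2) = (96 + 21)*(14 + 289) = 117*303 = 35451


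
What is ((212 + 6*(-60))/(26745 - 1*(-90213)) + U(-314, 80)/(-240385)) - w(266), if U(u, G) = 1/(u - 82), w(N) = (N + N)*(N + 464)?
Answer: -720635623170901987/1855586622780 ≈ -3.8836e+5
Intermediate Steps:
w(N) = 2*N*(464 + N) (w(N) = (2*N)*(464 + N) = 2*N*(464 + N))
U(u, G) = 1/(-82 + u)
((212 + 6*(-60))/(26745 - 1*(-90213)) + U(-314, 80)/(-240385)) - w(266) = ((212 + 6*(-60))/(26745 - 1*(-90213)) + 1/(-82 - 314*(-240385))) - 2*266*(464 + 266) = ((212 - 360)/(26745 + 90213) - 1/240385/(-396)) - 2*266*730 = (-148/116958 - 1/396*(-1/240385)) - 1*388360 = (-148*1/116958 + 1/95192460) - 388360 = (-74/58479 + 1/95192460) - 388360 = -2348061187/1855586622780 - 388360 = -720635623170901987/1855586622780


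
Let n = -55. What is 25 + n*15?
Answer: -800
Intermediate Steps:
25 + n*15 = 25 - 55*15 = 25 - 825 = -800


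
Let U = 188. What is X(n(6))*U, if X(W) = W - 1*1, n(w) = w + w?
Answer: 2068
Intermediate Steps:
n(w) = 2*w
X(W) = -1 + W (X(W) = W - 1 = -1 + W)
X(n(6))*U = (-1 + 2*6)*188 = (-1 + 12)*188 = 11*188 = 2068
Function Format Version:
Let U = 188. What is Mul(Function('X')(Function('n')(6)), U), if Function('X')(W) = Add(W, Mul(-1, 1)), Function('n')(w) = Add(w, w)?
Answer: 2068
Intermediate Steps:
Function('n')(w) = Mul(2, w)
Function('X')(W) = Add(-1, W) (Function('X')(W) = Add(W, -1) = Add(-1, W))
Mul(Function('X')(Function('n')(6)), U) = Mul(Add(-1, Mul(2, 6)), 188) = Mul(Add(-1, 12), 188) = Mul(11, 188) = 2068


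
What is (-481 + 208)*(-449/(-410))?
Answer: -122577/410 ≈ -298.97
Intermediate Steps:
(-481 + 208)*(-449/(-410)) = -(-122577)*(-1)/410 = -273*449/410 = -122577/410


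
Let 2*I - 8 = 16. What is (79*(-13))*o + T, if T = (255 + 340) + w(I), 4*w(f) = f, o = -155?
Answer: 159783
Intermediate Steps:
I = 12 (I = 4 + (½)*16 = 4 + 8 = 12)
w(f) = f/4
T = 598 (T = (255 + 340) + (¼)*12 = 595 + 3 = 598)
(79*(-13))*o + T = (79*(-13))*(-155) + 598 = -1027*(-155) + 598 = 159185 + 598 = 159783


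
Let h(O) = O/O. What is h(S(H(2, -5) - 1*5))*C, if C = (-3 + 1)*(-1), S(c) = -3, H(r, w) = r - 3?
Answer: 2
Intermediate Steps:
H(r, w) = -3 + r
h(O) = 1
C = 2 (C = -2*(-1) = 2)
h(S(H(2, -5) - 1*5))*C = 1*2 = 2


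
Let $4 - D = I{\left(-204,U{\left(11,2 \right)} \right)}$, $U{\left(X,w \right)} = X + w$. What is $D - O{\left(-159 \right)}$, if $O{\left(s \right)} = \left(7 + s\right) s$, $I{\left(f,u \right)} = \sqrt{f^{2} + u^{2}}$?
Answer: $-24164 - \sqrt{41785} \approx -24368.0$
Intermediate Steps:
$D = 4 - \sqrt{41785}$ ($D = 4 - \sqrt{\left(-204\right)^{2} + \left(11 + 2\right)^{2}} = 4 - \sqrt{41616 + 13^{2}} = 4 - \sqrt{41616 + 169} = 4 - \sqrt{41785} \approx -200.41$)
$O{\left(s \right)} = s \left(7 + s\right)$
$D - O{\left(-159 \right)} = \left(4 - \sqrt{41785}\right) - - 159 \left(7 - 159\right) = \left(4 - \sqrt{41785}\right) - \left(-159\right) \left(-152\right) = \left(4 - \sqrt{41785}\right) - 24168 = -24164 - \sqrt{41785}$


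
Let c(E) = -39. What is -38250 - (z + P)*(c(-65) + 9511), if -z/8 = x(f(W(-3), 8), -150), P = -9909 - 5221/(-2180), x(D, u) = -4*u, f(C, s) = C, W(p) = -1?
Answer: 75898178582/545 ≈ 1.3926e+8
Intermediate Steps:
P = -21596399/2180 (P = -9909 - 5221*(-1/2180) = -9909 + 5221/2180 = -21596399/2180 ≈ -9906.6)
z = -4800 (z = -(-32)*(-150) = -8*600 = -4800)
-38250 - (z + P)*(c(-65) + 9511) = -38250 - (-4800 - 21596399/2180)*(-39 + 9511) = -38250 - (-32060399)*9472/2180 = -38250 - 1*(-75919024832/545) = -38250 + 75919024832/545 = 75898178582/545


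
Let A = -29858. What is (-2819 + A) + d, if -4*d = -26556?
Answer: -26038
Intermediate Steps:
d = 6639 (d = -¼*(-26556) = 6639)
(-2819 + A) + d = (-2819 - 29858) + 6639 = -32677 + 6639 = -26038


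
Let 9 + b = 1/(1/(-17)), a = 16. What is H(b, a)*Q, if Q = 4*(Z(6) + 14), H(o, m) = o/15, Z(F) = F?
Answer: -416/3 ≈ -138.67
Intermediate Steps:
b = -26 (b = -9 + 1/(1/(-17)) = -9 + 1/(-1/17) = -9 - 17 = -26)
H(o, m) = o/15 (H(o, m) = o*(1/15) = o/15)
Q = 80 (Q = 4*(6 + 14) = 4*20 = 80)
H(b, a)*Q = ((1/15)*(-26))*80 = -26/15*80 = -416/3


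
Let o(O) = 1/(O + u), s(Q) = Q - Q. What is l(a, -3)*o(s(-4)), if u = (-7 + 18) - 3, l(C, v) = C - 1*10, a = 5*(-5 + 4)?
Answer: -15/8 ≈ -1.8750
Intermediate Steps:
a = -5 (a = 5*(-1) = -5)
l(C, v) = -10 + C (l(C, v) = C - 10 = -10 + C)
u = 8 (u = 11 - 3 = 8)
s(Q) = 0
o(O) = 1/(8 + O) (o(O) = 1/(O + 8) = 1/(8 + O))
l(a, -3)*o(s(-4)) = (-10 - 5)/(8 + 0) = -15/8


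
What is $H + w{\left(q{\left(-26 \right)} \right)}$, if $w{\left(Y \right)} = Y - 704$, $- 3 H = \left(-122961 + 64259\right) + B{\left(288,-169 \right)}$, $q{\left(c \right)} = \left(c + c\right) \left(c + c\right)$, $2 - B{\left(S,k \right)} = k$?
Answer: $\frac{64531}{3} \approx 21510.0$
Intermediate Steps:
$B{\left(S,k \right)} = 2 - k$
$q{\left(c \right)} = 4 c^{2}$ ($q{\left(c \right)} = 2 c 2 c = 4 c^{2}$)
$H = \frac{58531}{3}$ ($H = - \frac{\left(-122961 + 64259\right) + \left(2 - -169\right)}{3} = - \frac{-58702 + \left(2 + 169\right)}{3} = - \frac{-58702 + 171}{3} = \left(- \frac{1}{3}\right) \left(-58531\right) = \frac{58531}{3} \approx 19510.0$)
$w{\left(Y \right)} = -704 + Y$
$H + w{\left(q{\left(-26 \right)} \right)} = \frac{58531}{3} - \left(704 - 4 \left(-26\right)^{2}\right) = \frac{58531}{3} + \left(-704 + 4 \cdot 676\right) = \frac{58531}{3} + \left(-704 + 2704\right) = \frac{58531}{3} + 2000 = \frac{64531}{3}$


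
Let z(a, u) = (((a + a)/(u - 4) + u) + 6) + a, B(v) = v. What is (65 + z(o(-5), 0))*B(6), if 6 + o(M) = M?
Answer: 393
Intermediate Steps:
o(M) = -6 + M
z(a, u) = 6 + a + u + 2*a/(-4 + u) (z(a, u) = (((2*a)/(-4 + u) + u) + 6) + a = ((2*a/(-4 + u) + u) + 6) + a = ((u + 2*a/(-4 + u)) + 6) + a = (6 + u + 2*a/(-4 + u)) + a = 6 + a + u + 2*a/(-4 + u))
(65 + z(o(-5), 0))*B(6) = (65 + (-24 + 0**2 - 2*(-6 - 5) + 2*0 + (-6 - 5)*0)/(-4 + 0))*6 = (65 + (-24 + 0 - 2*(-11) + 0 - 11*0)/(-4))*6 = (65 - (-24 + 0 + 22 + 0 + 0)/4)*6 = (65 - 1/4*(-2))*6 = (65 + 1/2)*6 = (131/2)*6 = 393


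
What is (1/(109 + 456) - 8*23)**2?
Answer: 10807473681/319225 ≈ 33855.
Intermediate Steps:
(1/(109 + 456) - 8*23)**2 = (1/565 - 184)**2 = (-103959/565)**2 = 10807473681/319225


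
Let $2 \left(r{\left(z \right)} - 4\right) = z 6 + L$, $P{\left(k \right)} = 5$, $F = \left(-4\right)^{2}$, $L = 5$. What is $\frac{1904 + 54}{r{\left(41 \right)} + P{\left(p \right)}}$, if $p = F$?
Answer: $\frac{3916}{269} \approx 14.558$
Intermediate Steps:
$F = 16$
$p = 16$
$r{\left(z \right)} = \frac{13}{2} + 3 z$ ($r{\left(z \right)} = 4 + \frac{z 6 + 5}{2} = 4 + \frac{6 z + 5}{2} = 4 + \frac{5 + 6 z}{2} = 4 + \left(\frac{5}{2} + 3 z\right) = \frac{13}{2} + 3 z$)
$\frac{1904 + 54}{r{\left(41 \right)} + P{\left(p \right)}} = \frac{1904 + 54}{\left(\frac{13}{2} + 3 \cdot 41\right) + 5} = \frac{1958}{\left(\frac{13}{2} + 123\right) + 5} = \frac{1958}{\frac{259}{2} + 5} = \frac{1958}{\frac{269}{2}} = 1958 \cdot \frac{2}{269} = \frac{3916}{269}$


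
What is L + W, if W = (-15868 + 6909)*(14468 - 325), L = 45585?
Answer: -126661552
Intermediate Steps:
W = -126707137 (W = -8959*14143 = -126707137)
L + W = 45585 - 126707137 = -126661552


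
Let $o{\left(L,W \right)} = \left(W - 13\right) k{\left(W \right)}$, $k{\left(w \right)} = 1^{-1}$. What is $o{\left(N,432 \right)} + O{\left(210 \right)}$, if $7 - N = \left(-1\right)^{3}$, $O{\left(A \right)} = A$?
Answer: $629$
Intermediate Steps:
$k{\left(w \right)} = 1$
$N = 8$ ($N = 7 - \left(-1\right)^{3} = 7 - -1 = 7 + 1 = 8$)
$o{\left(L,W \right)} = -13 + W$ ($o{\left(L,W \right)} = \left(W - 13\right) 1 = \left(-13 + W\right) 1 = -13 + W$)
$o{\left(N,432 \right)} + O{\left(210 \right)} = \left(-13 + 432\right) + 210 = 419 + 210 = 629$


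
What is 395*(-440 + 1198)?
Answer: 299410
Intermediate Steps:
395*(-440 + 1198) = 395*758 = 299410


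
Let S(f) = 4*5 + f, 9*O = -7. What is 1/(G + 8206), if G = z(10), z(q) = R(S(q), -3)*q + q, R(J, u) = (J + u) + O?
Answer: 9/76304 ≈ 0.00011795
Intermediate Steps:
O = -7/9 (O = (⅑)*(-7) = -7/9 ≈ -0.77778)
S(f) = 20 + f
R(J, u) = -7/9 + J + u (R(J, u) = (J + u) - 7/9 = -7/9 + J + u)
z(q) = q + q*(146/9 + q) (z(q) = (-7/9 + (20 + q) - 3)*q + q = (146/9 + q)*q + q = q*(146/9 + q) + q = q + q*(146/9 + q))
G = 2450/9 (G = (⅑)*10*(155 + 9*10) = (⅑)*10*(155 + 90) = (⅑)*10*245 = 2450/9 ≈ 272.22)
1/(G + 8206) = 1/(2450/9 + 8206) = 1/(76304/9) = 9/76304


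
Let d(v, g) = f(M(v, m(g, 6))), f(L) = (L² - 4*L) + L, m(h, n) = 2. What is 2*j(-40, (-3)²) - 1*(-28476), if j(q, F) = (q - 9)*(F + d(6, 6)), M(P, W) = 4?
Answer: 27202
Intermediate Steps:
f(L) = L² - 3*L
d(v, g) = 4 (d(v, g) = 4*(-3 + 4) = 4*1 = 4)
j(q, F) = (-9 + q)*(4 + F) (j(q, F) = (q - 9)*(F + 4) = (-9 + q)*(4 + F))
2*j(-40, (-3)²) - 1*(-28476) = 2*(-36 - 9*(-3)² + 4*(-40) + (-3)²*(-40)) - 1*(-28476) = 2*(-36 - 9*9 - 160 + 9*(-40)) + 28476 = 2*(-36 - 81 - 160 - 360) + 28476 = 2*(-637) + 28476 = -1274 + 28476 = 27202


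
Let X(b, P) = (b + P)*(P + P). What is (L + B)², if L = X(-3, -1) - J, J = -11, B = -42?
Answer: 529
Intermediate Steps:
X(b, P) = 2*P*(P + b) (X(b, P) = (P + b)*(2*P) = 2*P*(P + b))
L = 19 (L = 2*(-1)*(-1 - 3) - 1*(-11) = 2*(-1)*(-4) + 11 = 8 + 11 = 19)
(L + B)² = (19 - 42)² = (-23)² = 529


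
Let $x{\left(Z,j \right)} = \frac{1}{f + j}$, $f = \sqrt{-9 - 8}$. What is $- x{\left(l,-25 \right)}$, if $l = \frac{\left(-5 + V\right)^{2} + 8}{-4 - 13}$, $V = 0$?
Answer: $\frac{25}{642} + \frac{i \sqrt{17}}{642} \approx 0.038941 + 0.0064223 i$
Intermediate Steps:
$f = i \sqrt{17}$ ($f = \sqrt{-17} = i \sqrt{17} \approx 4.1231 i$)
$l = - \frac{33}{17}$ ($l = \frac{\left(-5 + 0\right)^{2} + 8}{-4 - 13} = \frac{\left(-5\right)^{2} + 8}{-17} = \left(25 + 8\right) \left(- \frac{1}{17}\right) = 33 \left(- \frac{1}{17}\right) = - \frac{33}{17} \approx -1.9412$)
$x{\left(Z,j \right)} = \frac{1}{j + i \sqrt{17}}$ ($x{\left(Z,j \right)} = \frac{1}{i \sqrt{17} + j} = \frac{1}{j + i \sqrt{17}}$)
$- x{\left(l,-25 \right)} = - \frac{1}{-25 + i \sqrt{17}}$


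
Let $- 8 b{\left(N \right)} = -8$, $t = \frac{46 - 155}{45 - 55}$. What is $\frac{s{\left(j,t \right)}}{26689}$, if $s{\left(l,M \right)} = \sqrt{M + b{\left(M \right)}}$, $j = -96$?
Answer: $\frac{\sqrt{1190}}{266890} \approx 0.00012925$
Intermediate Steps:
$t = \frac{109}{10}$ ($t = - \frac{109}{-10} = \left(-109\right) \left(- \frac{1}{10}\right) = \frac{109}{10} \approx 10.9$)
$b{\left(N \right)} = 1$ ($b{\left(N \right)} = \left(- \frac{1}{8}\right) \left(-8\right) = 1$)
$s{\left(l,M \right)} = \sqrt{1 + M}$ ($s{\left(l,M \right)} = \sqrt{M + 1} = \sqrt{1 + M}$)
$\frac{s{\left(j,t \right)}}{26689} = \frac{\sqrt{1 + \frac{109}{10}}}{26689} = \sqrt{\frac{119}{10}} \cdot \frac{1}{26689} = \frac{\sqrt{1190}}{10} \cdot \frac{1}{26689} = \frac{\sqrt{1190}}{266890}$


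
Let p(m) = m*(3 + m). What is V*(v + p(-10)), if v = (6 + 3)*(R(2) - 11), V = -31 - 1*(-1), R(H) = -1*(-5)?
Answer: -480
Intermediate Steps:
R(H) = 5
V = -30 (V = -31 + 1 = -30)
v = -54 (v = (6 + 3)*(5 - 11) = 9*(-6) = -54)
V*(v + p(-10)) = -30*(-54 - 10*(3 - 10)) = -30*(-54 - 10*(-7)) = -30*(-54 + 70) = -30*16 = -480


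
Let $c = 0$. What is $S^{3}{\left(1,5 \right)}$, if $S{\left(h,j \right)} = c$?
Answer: $0$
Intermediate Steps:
$S{\left(h,j \right)} = 0$
$S^{3}{\left(1,5 \right)} = 0^{3} = 0$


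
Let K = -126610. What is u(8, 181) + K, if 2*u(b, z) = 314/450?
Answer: -56974343/450 ≈ -1.2661e+5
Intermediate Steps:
u(b, z) = 157/450 (u(b, z) = (314/450)/2 = (314*(1/450))/2 = (1/2)*(157/225) = 157/450)
u(8, 181) + K = 157/450 - 126610 = -56974343/450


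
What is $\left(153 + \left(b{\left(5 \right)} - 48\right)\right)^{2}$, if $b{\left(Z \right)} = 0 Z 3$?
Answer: $11025$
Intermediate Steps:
$b{\left(Z \right)} = 0$ ($b{\left(Z \right)} = 0 \cdot 3 = 0$)
$\left(153 + \left(b{\left(5 \right)} - 48\right)\right)^{2} = \left(153 + \left(0 - 48\right)\right)^{2} = \left(153 - 48\right)^{2} = 105^{2} = 11025$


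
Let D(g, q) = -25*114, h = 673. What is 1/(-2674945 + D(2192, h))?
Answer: -1/2677795 ≈ -3.7344e-7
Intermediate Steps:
D(g, q) = -2850
1/(-2674945 + D(2192, h)) = 1/(-2674945 - 2850) = 1/(-2677795) = -1/2677795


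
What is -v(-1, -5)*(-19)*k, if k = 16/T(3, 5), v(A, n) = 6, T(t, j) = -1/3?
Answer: -5472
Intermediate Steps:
T(t, j) = -⅓ (T(t, j) = -1*⅓ = -⅓)
k = -48 (k = 16/(-⅓) = 16*(-3) = -48)
-v(-1, -5)*(-19)*k = -6*(-19)*(-48) = -(-114)*(-48) = -1*5472 = -5472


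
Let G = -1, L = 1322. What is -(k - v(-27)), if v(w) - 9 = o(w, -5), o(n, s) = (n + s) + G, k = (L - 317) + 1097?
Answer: -2126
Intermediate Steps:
k = 2102 (k = (1322 - 317) + 1097 = 1005 + 1097 = 2102)
o(n, s) = -1 + n + s (o(n, s) = (n + s) - 1 = -1 + n + s)
v(w) = 3 + w (v(w) = 9 + (-1 + w - 5) = 9 + (-6 + w) = 3 + w)
-(k - v(-27)) = -(2102 - (3 - 27)) = -(2102 - 1*(-24)) = -(2102 + 24) = -1*2126 = -2126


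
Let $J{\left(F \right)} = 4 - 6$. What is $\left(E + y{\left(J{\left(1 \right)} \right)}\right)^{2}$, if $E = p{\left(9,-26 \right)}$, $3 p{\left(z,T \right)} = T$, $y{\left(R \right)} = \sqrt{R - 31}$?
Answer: $\frac{379}{9} - \frac{52 i \sqrt{33}}{3} \approx 42.111 - 99.572 i$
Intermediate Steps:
$J{\left(F \right)} = -2$ ($J{\left(F \right)} = 4 - 6 = -2$)
$y{\left(R \right)} = \sqrt{-31 + R}$
$p{\left(z,T \right)} = \frac{T}{3}$
$E = - \frac{26}{3}$ ($E = \frac{1}{3} \left(-26\right) = - \frac{26}{3} \approx -8.6667$)
$\left(E + y{\left(J{\left(1 \right)} \right)}\right)^{2} = \left(- \frac{26}{3} + \sqrt{-31 - 2}\right)^{2} = \left(- \frac{26}{3} + \sqrt{-33}\right)^{2} = \left(- \frac{26}{3} + i \sqrt{33}\right)^{2}$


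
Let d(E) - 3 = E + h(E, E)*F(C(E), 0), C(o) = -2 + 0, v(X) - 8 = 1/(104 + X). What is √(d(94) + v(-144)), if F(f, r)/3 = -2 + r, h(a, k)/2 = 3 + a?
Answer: I*√423610/20 ≈ 32.543*I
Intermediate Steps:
v(X) = 8 + 1/(104 + X)
C(o) = -2
h(a, k) = 6 + 2*a (h(a, k) = 2*(3 + a) = 6 + 2*a)
F(f, r) = -6 + 3*r (F(f, r) = 3*(-2 + r) = -6 + 3*r)
d(E) = -33 - 11*E (d(E) = 3 + (E + (6 + 2*E)*(-6 + 3*0)) = 3 + (E + (6 + 2*E)*(-6 + 0)) = 3 + (E + (6 + 2*E)*(-6)) = 3 + (E + (-36 - 12*E)) = 3 + (-36 - 11*E) = -33 - 11*E)
√(d(94) + v(-144)) = √((-33 - 11*94) + (833 + 8*(-144))/(104 - 144)) = √((-33 - 1034) + (833 - 1152)/(-40)) = √(-1067 - 1/40*(-319)) = √(-1067 + 319/40) = √(-42361/40) = I*√423610/20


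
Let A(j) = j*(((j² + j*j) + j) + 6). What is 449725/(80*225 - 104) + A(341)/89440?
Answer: 182694870153/200077280 ≈ 913.12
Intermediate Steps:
A(j) = j*(6 + j + 2*j²) (A(j) = j*(((j² + j²) + j) + 6) = j*((2*j² + j) + 6) = j*((j + 2*j²) + 6) = j*(6 + j + 2*j²))
449725/(80*225 - 104) + A(341)/89440 = 449725/(80*225 - 104) + (341*(6 + 341 + 2*341²))/89440 = 449725/(18000 - 104) + (341*(6 + 341 + 2*116281))*(1/89440) = 449725/17896 + (341*(6 + 341 + 232562))*(1/89440) = 449725*(1/17896) + (341*232909)*(1/89440) = 449725/17896 + 79421969*(1/89440) = 449725/17896 + 79421969/89440 = 182694870153/200077280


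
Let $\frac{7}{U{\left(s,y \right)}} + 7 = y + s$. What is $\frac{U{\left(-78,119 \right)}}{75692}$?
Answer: $\frac{7}{2573528} \approx 2.72 \cdot 10^{-6}$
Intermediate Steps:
$U{\left(s,y \right)} = \frac{7}{-7 + s + y}$ ($U{\left(s,y \right)} = \frac{7}{-7 + \left(y + s\right)} = \frac{7}{-7 + \left(s + y\right)} = \frac{7}{-7 + s + y}$)
$\frac{U{\left(-78,119 \right)}}{75692} = \frac{7 \frac{1}{-7 - 78 + 119}}{75692} = \frac{7}{34} \cdot \frac{1}{75692} = \frac{7}{2573528}$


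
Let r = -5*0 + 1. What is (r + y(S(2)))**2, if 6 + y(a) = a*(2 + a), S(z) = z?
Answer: 9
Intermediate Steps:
y(a) = -6 + a*(2 + a)
r = 1 (r = 0 + 1 = 1)
(r + y(S(2)))**2 = (1 + (-6 + 2**2 + 2*2))**2 = (1 + (-6 + 4 + 4))**2 = (1 + 2)**2 = 3**2 = 9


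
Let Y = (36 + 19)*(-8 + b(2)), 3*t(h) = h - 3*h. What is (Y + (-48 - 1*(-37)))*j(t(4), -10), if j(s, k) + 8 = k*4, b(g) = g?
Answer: 16368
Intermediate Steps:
t(h) = -2*h/3 (t(h) = (h - 3*h)/3 = (-2*h)/3 = -2*h/3)
j(s, k) = -8 + 4*k (j(s, k) = -8 + k*4 = -8 + 4*k)
Y = -330 (Y = (36 + 19)*(-8 + 2) = 55*(-6) = -330)
(Y + (-48 - 1*(-37)))*j(t(4), -10) = (-330 + (-48 - 1*(-37)))*(-8 + 4*(-10)) = (-330 + (-48 + 37))*(-8 - 40) = (-330 - 11)*(-48) = -341*(-48) = 16368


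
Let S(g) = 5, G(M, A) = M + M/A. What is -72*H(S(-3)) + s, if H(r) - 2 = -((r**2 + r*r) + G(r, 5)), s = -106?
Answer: 3782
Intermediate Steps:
H(r) = 2 - 2*r**2 - 6*r/5 (H(r) = 2 - ((r**2 + r*r) + (r + r/5)) = 2 - ((r**2 + r**2) + (r + r*(1/5))) = 2 - (2*r**2 + (r + r/5)) = 2 - (2*r**2 + 6*r/5) = 2 + (-2*r**2 - 6*r/5) = 2 - 2*r**2 - 6*r/5)
-72*H(S(-3)) + s = -72*(2 - 2*5**2 - 6/5*5) - 106 = -72*(2 - 2*25 - 6) - 106 = -72*(2 - 50 - 6) - 106 = -72*(-54) - 106 = 3888 - 106 = 3782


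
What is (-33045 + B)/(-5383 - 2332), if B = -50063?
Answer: 83108/7715 ≈ 10.772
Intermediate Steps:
(-33045 + B)/(-5383 - 2332) = (-33045 - 50063)/(-5383 - 2332) = -83108/(-7715) = -83108*(-1/7715) = 83108/7715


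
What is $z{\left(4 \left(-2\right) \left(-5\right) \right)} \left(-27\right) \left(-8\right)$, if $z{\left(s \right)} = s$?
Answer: $8640$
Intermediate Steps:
$z{\left(4 \left(-2\right) \left(-5\right) \right)} \left(-27\right) \left(-8\right) = 4 \left(-2\right) \left(-5\right) \left(-27\right) \left(-8\right) = \left(-8\right) \left(-5\right) \left(-27\right) \left(-8\right) = 40 \left(-27\right) \left(-8\right) = \left(-1080\right) \left(-8\right) = 8640$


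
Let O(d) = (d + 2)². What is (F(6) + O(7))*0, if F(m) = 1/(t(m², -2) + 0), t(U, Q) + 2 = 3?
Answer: 0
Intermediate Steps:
t(U, Q) = 1 (t(U, Q) = -2 + 3 = 1)
O(d) = (2 + d)²
F(m) = 1 (F(m) = 1/(1 + 0) = 1/1 = 1)
(F(6) + O(7))*0 = (1 + (2 + 7)²)*0 = (1 + 9²)*0 = (1 + 81)*0 = 82*0 = 0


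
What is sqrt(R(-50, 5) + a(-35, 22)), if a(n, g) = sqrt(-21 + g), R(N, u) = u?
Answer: sqrt(6) ≈ 2.4495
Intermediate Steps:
sqrt(R(-50, 5) + a(-35, 22)) = sqrt(5 + sqrt(-21 + 22)) = sqrt(5 + sqrt(1)) = sqrt(5 + 1) = sqrt(6)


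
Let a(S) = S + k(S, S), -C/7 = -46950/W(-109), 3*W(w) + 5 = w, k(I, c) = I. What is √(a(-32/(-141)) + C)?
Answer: I*√62068703511/2679 ≈ 92.996*I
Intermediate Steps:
W(w) = -5/3 + w/3
C = -164325/19 (C = -(-328650)/(-5/3 + (⅓)*(-109)) = -(-328650)/(-5/3 - 109/3) = -(-328650)/(-38) = -(-328650)*(-1)/38 = -7*23475/19 = -164325/19 ≈ -8648.7)
a(S) = 2*S (a(S) = S + S = 2*S)
√(a(-32/(-141)) + C) = √(2*(-32/(-141)) - 164325/19) = √(2*(-32*(-1/141)) - 164325/19) = √(2*(32/141) - 164325/19) = √(64/141 - 164325/19) = √(-23168609/2679) = I*√62068703511/2679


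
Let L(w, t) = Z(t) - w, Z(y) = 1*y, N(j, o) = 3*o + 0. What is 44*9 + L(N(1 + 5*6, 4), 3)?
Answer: 387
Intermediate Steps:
N(j, o) = 3*o
Z(y) = y
L(w, t) = t - w
44*9 + L(N(1 + 5*6, 4), 3) = 44*9 + (3 - 3*4) = 396 + (3 - 1*12) = 396 + (3 - 12) = 396 - 9 = 387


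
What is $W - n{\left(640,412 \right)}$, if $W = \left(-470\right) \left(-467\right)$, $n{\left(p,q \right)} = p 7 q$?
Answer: $-1626270$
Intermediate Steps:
$n{\left(p,q \right)} = 7 p q$
$W = 219490$
$W - n{\left(640,412 \right)} = 219490 - 7 \cdot 640 \cdot 412 = 219490 - 1845760 = -1626270$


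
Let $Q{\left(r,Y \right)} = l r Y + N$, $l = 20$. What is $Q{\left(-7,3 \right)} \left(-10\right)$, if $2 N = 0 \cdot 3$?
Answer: $4200$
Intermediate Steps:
$N = 0$ ($N = \frac{0 \cdot 3}{2} = \frac{1}{2} \cdot 0 = 0$)
$Q{\left(r,Y \right)} = 20 Y r$ ($Q{\left(r,Y \right)} = 20 r Y + 0 = 20 Y r + 0 = 20 Y r$)
$Q{\left(-7,3 \right)} \left(-10\right) = 20 \cdot 3 \left(-7\right) \left(-10\right) = \left(-420\right) \left(-10\right) = 4200$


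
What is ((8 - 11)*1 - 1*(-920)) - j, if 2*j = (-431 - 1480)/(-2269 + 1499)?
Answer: 201467/220 ≈ 915.76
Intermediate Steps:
j = 273/220 (j = ((-431 - 1480)/(-2269 + 1499))/2 = (-1911/(-770))/2 = (-1911*(-1/770))/2 = (½)*(273/110) = 273/220 ≈ 1.2409)
((8 - 11)*1 - 1*(-920)) - j = ((8 - 11)*1 - 1*(-920)) - 1*273/220 = (-3*1 + 920) - 273/220 = (-3 + 920) - 273/220 = 917 - 273/220 = 201467/220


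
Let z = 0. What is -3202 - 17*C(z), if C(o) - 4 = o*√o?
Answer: -3270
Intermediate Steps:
C(o) = 4 + o^(3/2) (C(o) = 4 + o*√o = 4 + o^(3/2))
-3202 - 17*C(z) = -3202 - 17*(4 + 0^(3/2)) = -3202 - 17*(4 + 0) = -3202 - 17*4 = -3202 - 1*68 = -3202 - 68 = -3270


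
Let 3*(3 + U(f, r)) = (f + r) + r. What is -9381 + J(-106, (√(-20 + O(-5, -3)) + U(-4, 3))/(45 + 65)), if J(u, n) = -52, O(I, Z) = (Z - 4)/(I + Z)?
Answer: -9433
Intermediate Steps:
O(I, Z) = (-4 + Z)/(I + Z)
U(f, r) = -3 + f/3 + 2*r/3 (U(f, r) = -3 + ((f + r) + r)/3 = -3 + (f + 2*r)/3 = -3 + (f/3 + 2*r/3) = -3 + f/3 + 2*r/3)
-9381 + J(-106, (√(-20 + O(-5, -3)) + U(-4, 3))/(45 + 65)) = -9381 - 52 = -9433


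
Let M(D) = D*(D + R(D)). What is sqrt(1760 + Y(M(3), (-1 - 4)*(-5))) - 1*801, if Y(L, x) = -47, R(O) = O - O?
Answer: -801 + sqrt(1713) ≈ -759.61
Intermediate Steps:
R(O) = 0
M(D) = D**2 (M(D) = D*(D + 0) = D*D = D**2)
sqrt(1760 + Y(M(3), (-1 - 4)*(-5))) - 1*801 = sqrt(1760 - 47) - 1*801 = sqrt(1713) - 801 = -801 + sqrt(1713)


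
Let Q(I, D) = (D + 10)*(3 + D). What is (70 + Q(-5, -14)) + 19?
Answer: 133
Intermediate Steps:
Q(I, D) = (3 + D)*(10 + D) (Q(I, D) = (10 + D)*(3 + D) = (3 + D)*(10 + D))
(70 + Q(-5, -14)) + 19 = (70 + (30 + (-14)² + 13*(-14))) + 19 = (70 + (30 + 196 - 182)) + 19 = (70 + 44) + 19 = 114 + 19 = 133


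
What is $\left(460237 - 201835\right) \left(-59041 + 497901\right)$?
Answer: $113402301720$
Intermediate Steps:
$\left(460237 - 201835\right) \left(-59041 + 497901\right) = 258402 \cdot 438860 = 113402301720$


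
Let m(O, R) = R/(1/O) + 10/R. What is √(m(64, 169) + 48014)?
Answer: 2*√2485570/13 ≈ 242.55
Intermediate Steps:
m(O, R) = 10/R + O*R (m(O, R) = R*O + 10/R = O*R + 10/R = 10/R + O*R)
√(m(64, 169) + 48014) = √((10/169 + 64*169) + 48014) = √((10*(1/169) + 10816) + 48014) = √((10/169 + 10816) + 48014) = √(1827914/169 + 48014) = √(9942280/169) = 2*√2485570/13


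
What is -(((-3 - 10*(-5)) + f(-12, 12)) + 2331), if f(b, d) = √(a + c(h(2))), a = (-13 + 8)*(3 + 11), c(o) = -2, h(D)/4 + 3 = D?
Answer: -2378 - 6*I*√2 ≈ -2378.0 - 8.4853*I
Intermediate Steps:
h(D) = -12 + 4*D
a = -70 (a = -5*14 = -70)
f(b, d) = 6*I*√2 (f(b, d) = √(-70 - 2) = √(-72) = 6*I*√2)
-(((-3 - 10*(-5)) + f(-12, 12)) + 2331) = -(((-3 - 10*(-5)) + 6*I*√2) + 2331) = -(((-3 + 50) + 6*I*√2) + 2331) = -((47 + 6*I*√2) + 2331) = -(2378 + 6*I*√2) = -2378 - 6*I*√2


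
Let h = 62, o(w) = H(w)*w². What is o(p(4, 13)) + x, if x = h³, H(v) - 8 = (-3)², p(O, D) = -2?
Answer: 238396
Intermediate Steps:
H(v) = 17 (H(v) = 8 + (-3)² = 8 + 9 = 17)
o(w) = 17*w²
x = 238328 (x = 62³ = 238328)
o(p(4, 13)) + x = 17*(-2)² + 238328 = 17*4 + 238328 = 68 + 238328 = 238396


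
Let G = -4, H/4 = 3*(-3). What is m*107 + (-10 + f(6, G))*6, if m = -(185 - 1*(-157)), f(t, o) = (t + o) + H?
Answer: -36858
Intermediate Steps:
H = -36 (H = 4*(3*(-3)) = 4*(-9) = -36)
f(t, o) = -36 + o + t (f(t, o) = (t + o) - 36 = (o + t) - 36 = -36 + o + t)
m = -342 (m = -(185 + 157) = -1*342 = -342)
m*107 + (-10 + f(6, G))*6 = -342*107 + (-10 + (-36 - 4 + 6))*6 = -36594 + (-10 - 34)*6 = -36594 - 44*6 = -36594 - 264 = -36858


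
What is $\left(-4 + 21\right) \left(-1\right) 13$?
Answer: $-221$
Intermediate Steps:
$\left(-4 + 21\right) \left(-1\right) 13 = 17 \left(-1\right) 13 = \left(-17\right) 13 = -221$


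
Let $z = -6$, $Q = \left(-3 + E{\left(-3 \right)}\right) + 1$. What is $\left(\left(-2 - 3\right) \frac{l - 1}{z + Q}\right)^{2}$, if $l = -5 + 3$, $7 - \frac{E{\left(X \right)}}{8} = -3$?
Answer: $\frac{25}{576} \approx 0.043403$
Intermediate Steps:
$E{\left(X \right)} = 80$ ($E{\left(X \right)} = 56 - -24 = 56 + 24 = 80$)
$Q = 78$ ($Q = \left(-3 + 80\right) + 1 = 77 + 1 = 78$)
$l = -2$
$\left(\left(-2 - 3\right) \frac{l - 1}{z + Q}\right)^{2} = \left(\left(-2 - 3\right) \frac{-2 - 1}{-6 + 78}\right)^{2} = \left(- 5 \left(- \frac{3}{72}\right)\right)^{2} = \left(- 5 \left(\left(-3\right) \frac{1}{72}\right)\right)^{2} = \left(\left(-5\right) \left(- \frac{1}{24}\right)\right)^{2} = \left(\frac{5}{24}\right)^{2} = \frac{25}{576}$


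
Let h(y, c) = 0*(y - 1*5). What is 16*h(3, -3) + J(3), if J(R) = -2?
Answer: -2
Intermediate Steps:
h(y, c) = 0 (h(y, c) = 0*(y - 5) = 0*(-5 + y) = 0)
16*h(3, -3) + J(3) = 16*0 - 2 = 0 - 2 = -2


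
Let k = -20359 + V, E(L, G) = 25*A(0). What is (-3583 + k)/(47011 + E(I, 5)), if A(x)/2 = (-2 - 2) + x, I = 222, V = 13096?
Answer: -10846/46811 ≈ -0.23170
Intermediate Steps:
A(x) = -8 + 2*x (A(x) = 2*((-2 - 2) + x) = 2*(-4 + x) = -8 + 2*x)
E(L, G) = -200 (E(L, G) = 25*(-8 + 2*0) = 25*(-8 + 0) = 25*(-8) = -200)
k = -7263 (k = -20359 + 13096 = -7263)
(-3583 + k)/(47011 + E(I, 5)) = (-3583 - 7263)/(47011 - 200) = -10846/46811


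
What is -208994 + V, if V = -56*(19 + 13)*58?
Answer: -312930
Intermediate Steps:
V = -103936 (V = -56*32*58 = -1792*58 = -103936)
-208994 + V = -208994 - 103936 = -312930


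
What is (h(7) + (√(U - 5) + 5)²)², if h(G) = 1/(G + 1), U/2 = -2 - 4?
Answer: -104575/64 + 325*I*√17/2 ≈ -1634.0 + 670.0*I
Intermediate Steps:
U = -12 (U = 2*(-2 - 4) = 2*(-6) = -12)
h(G) = 1/(1 + G)
(h(7) + (√(U - 5) + 5)²)² = (1/(1 + 7) + (√(-12 - 5) + 5)²)² = (1/8 + (√(-17) + 5)²)² = (⅛ + (I*√17 + 5)²)² = (⅛ + (5 + I*√17)²)²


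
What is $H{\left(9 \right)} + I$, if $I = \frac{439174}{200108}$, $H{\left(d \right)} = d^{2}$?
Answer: $\frac{8323961}{100054} \approx 83.195$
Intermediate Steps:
$I = \frac{219587}{100054}$ ($I = 439174 \cdot \frac{1}{200108} = \frac{219587}{100054} \approx 2.1947$)
$H{\left(9 \right)} + I = 9^{2} + \frac{219587}{100054} = 81 + \frac{219587}{100054} = \frac{8323961}{100054}$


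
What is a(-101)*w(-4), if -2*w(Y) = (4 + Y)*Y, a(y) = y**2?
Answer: 0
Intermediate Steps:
w(Y) = -Y*(4 + Y)/2 (w(Y) = -(4 + Y)*Y/2 = -Y*(4 + Y)/2)
a(-101)*w(-4) = (-101)**2*(-1/2*(-4)*(4 - 4)) = 10201*(-1/2*(-4)*0) = 10201*0 = 0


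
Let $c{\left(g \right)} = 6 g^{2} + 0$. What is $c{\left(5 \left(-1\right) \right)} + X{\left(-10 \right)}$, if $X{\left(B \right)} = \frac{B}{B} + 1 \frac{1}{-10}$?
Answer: $\frac{1509}{10} \approx 150.9$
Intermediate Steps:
$X{\left(B \right)} = \frac{9}{10}$ ($X{\left(B \right)} = 1 + 1 \left(- \frac{1}{10}\right) = 1 - \frac{1}{10} = \frac{9}{10}$)
$c{\left(g \right)} = 6 g^{2}$
$c{\left(5 \left(-1\right) \right)} + X{\left(-10 \right)} = 6 \left(5 \left(-1\right)\right)^{2} + \frac{9}{10} = 6 \left(-5\right)^{2} + \frac{9}{10} = 6 \cdot 25 + \frac{9}{10} = 150 + \frac{9}{10} = \frac{1509}{10}$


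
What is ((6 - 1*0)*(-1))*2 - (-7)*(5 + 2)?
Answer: 37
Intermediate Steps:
((6 - 1*0)*(-1))*2 - (-7)*(5 + 2) = ((6 + 0)*(-1))*2 - (-7)*7 = (6*(-1))*2 - 1*(-49) = -6*2 + 49 = -12 + 49 = 37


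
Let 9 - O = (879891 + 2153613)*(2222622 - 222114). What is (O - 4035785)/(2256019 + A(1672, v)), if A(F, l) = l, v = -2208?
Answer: -6068553055808/2253811 ≈ -2.6926e+6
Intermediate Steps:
O = -6068549020023 (O = 9 - (879891 + 2153613)*(2222622 - 222114) = 9 - 3033504*2000508 = 9 - 1*6068549020032 = 9 - 6068549020032 = -6068549020023)
(O - 4035785)/(2256019 + A(1672, v)) = (-6068549020023 - 4035785)/(2256019 - 2208) = -6068553055808/2253811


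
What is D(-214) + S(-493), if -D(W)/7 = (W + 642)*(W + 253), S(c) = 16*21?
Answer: -116508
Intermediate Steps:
S(c) = 336
D(W) = -7*(253 + W)*(642 + W) (D(W) = -7*(W + 642)*(W + 253) = -7*(642 + W)*(253 + W) = -7*(253 + W)*(642 + W))
D(-214) + S(-493) = (-1136982 - 6265*(-214) - 7*(-214)²) + 336 = (-1136982 + 1340710 - 7*45796) + 336 = (-1136982 + 1340710 - 320572) + 336 = -116844 + 336 = -116508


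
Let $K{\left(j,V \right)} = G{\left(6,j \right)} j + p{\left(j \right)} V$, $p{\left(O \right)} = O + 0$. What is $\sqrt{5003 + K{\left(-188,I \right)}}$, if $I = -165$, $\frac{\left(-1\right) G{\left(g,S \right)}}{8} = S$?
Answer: $i \sqrt{246729} \approx 496.72 i$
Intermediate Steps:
$G{\left(g,S \right)} = - 8 S$
$p{\left(O \right)} = O$
$K{\left(j,V \right)} = - 8 j^{2} + V j$ ($K{\left(j,V \right)} = - 8 j j + j V = - 8 j^{2} + V j$)
$\sqrt{5003 + K{\left(-188,I \right)}} = \sqrt{5003 - 188 \left(-165 - -1504\right)} = \sqrt{5003 - 188 \left(-165 + 1504\right)} = \sqrt{5003 - 251732} = \sqrt{-246729} = i \sqrt{246729}$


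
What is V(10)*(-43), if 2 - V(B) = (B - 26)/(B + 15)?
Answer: -2838/25 ≈ -113.52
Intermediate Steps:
V(B) = 2 - (-26 + B)/(15 + B) (V(B) = 2 - (B - 26)/(B + 15) = 2 - (-26 + B)/(15 + B))
V(10)*(-43) = ((56 + 10)/(15 + 10))*(-43) = (66/25)*(-43) = -2838/25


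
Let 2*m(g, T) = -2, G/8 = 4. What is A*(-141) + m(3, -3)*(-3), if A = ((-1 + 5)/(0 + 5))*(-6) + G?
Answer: -19161/5 ≈ -3832.2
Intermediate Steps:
G = 32 (G = 8*4 = 32)
m(g, T) = -1 (m(g, T) = (½)*(-2) = -1)
A = 136/5 (A = ((-1 + 5)/(0 + 5))*(-6) + 32 = (4/5)*(-6) + 32 = (4*(⅕))*(-6) + 32 = (⅘)*(-6) + 32 = -24/5 + 32 = 136/5 ≈ 27.200)
A*(-141) + m(3, -3)*(-3) = (136/5)*(-141) - 1*(-3) = -19176/5 + 3 = -19161/5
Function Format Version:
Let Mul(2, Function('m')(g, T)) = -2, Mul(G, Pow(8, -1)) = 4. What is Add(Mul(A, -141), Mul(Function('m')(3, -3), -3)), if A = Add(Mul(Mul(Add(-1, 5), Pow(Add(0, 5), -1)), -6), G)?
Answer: Rational(-19161, 5) ≈ -3832.2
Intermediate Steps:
G = 32 (G = Mul(8, 4) = 32)
Function('m')(g, T) = -1 (Function('m')(g, T) = Mul(Rational(1, 2), -2) = -1)
A = Rational(136, 5) (A = Add(Mul(Mul(Add(-1, 5), Pow(Add(0, 5), -1)), -6), 32) = Add(Mul(Mul(4, Pow(5, -1)), -6), 32) = Add(Mul(Mul(4, Rational(1, 5)), -6), 32) = Add(Mul(Rational(4, 5), -6), 32) = Add(Rational(-24, 5), 32) = Rational(136, 5) ≈ 27.200)
Add(Mul(A, -141), Mul(Function('m')(3, -3), -3)) = Add(Mul(Rational(136, 5), -141), Mul(-1, -3)) = Add(Rational(-19176, 5), 3) = Rational(-19161, 5)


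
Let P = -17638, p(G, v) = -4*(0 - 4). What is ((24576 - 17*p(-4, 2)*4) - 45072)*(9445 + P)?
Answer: 176837712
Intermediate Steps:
p(G, v) = 16 (p(G, v) = -4*(-4) = 16)
((24576 - 17*p(-4, 2)*4) - 45072)*(9445 + P) = ((24576 - 17*16*4) - 45072)*(9445 - 17638) = ((24576 - 272*4) - 45072)*(-8193) = ((24576 - 1*1088) - 45072)*(-8193) = ((24576 - 1088) - 45072)*(-8193) = (23488 - 45072)*(-8193) = -21584*(-8193) = 176837712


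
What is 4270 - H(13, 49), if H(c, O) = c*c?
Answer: 4101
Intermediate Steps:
H(c, O) = c²
4270 - H(13, 49) = 4270 - 1*13² = 4270 - 1*169 = 4270 - 169 = 4101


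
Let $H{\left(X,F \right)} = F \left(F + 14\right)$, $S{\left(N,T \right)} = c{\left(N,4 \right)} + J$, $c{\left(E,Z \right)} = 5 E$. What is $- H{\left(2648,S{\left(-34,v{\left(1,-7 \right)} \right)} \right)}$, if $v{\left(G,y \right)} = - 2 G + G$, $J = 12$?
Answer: $-22752$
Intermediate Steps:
$v{\left(G,y \right)} = - G$
$S{\left(N,T \right)} = 12 + 5 N$ ($S{\left(N,T \right)} = 5 N + 12 = 12 + 5 N$)
$H{\left(X,F \right)} = F \left(14 + F\right)$
$- H{\left(2648,S{\left(-34,v{\left(1,-7 \right)} \right)} \right)} = - \left(12 + 5 \left(-34\right)\right) \left(14 + \left(12 + 5 \left(-34\right)\right)\right) = - \left(12 - 170\right) \left(14 + \left(12 - 170\right)\right) = - \left(-158\right) \left(14 - 158\right) = - \left(-158\right) \left(-144\right) = \left(-1\right) 22752 = -22752$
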